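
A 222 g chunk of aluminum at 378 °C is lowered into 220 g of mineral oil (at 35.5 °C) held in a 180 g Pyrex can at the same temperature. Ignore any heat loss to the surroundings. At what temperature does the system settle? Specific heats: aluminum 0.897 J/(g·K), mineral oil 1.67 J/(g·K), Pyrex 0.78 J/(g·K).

T_f ≈ 132.0 °C

Conservation of energy gives ΣQ = 0:
222*0.897*(T − 378) + 220*1.67*(T − 35.5) + 180*0.78*(T − 35.5) = 0
199.13(T − 378) + 367.4(T − 35.5) + 140.4(T − 35.5) = 0
(199.13 + 367.4 + 140.4) T = 199.13*378 + 367.4*35.5 + 140.4*35.5
T ≈ 131.98 °C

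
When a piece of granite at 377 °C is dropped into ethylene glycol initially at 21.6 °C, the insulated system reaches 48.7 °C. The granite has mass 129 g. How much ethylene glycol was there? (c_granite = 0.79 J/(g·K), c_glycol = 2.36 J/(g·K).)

Conservation of energy gives ΣQ = 0:
129·0.79·(48.7 − 377) + m·2.36·(48.7 − 21.6) = 0
63.96 m = 33457
m = 33457/63.96 ≈ 523.1 g

m ≈ 523 g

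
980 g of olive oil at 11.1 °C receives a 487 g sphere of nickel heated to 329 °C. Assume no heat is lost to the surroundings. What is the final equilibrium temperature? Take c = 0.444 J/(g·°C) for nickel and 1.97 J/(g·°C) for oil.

T_f ≈ 43.1 °C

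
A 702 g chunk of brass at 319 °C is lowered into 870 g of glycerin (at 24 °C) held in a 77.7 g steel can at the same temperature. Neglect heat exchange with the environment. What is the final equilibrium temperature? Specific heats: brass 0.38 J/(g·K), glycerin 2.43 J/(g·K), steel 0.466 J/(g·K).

T_f ≈ 56.6 °C

Heat gained plus heat lost sum to zero:
702·0.38·(T − 319) + 870·2.43·(T − 24) + 77.7·0.466·(T − 24) = 0
266.76(T − 319) + 2114.1(T − 24) + 36.21(T − 24) = 0
2417.1 T = 136704
T ≈ 56.56 °C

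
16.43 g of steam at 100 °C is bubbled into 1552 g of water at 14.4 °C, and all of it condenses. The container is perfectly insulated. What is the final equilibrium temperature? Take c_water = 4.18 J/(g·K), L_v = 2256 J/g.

T_f ≈ 21.0 °C

Energy balance with sensible and latent terms:
condense steam: −16.43·2256 = −37066; condensed water 100 °C→T: 68.68(T − 100); original water: 6487.4(T − 14.4)
6556 T = 37066 + 6867.7 + 93418 = 137352
T ≈ 20.95 °C (< 100 °C, so full condensation is consistent).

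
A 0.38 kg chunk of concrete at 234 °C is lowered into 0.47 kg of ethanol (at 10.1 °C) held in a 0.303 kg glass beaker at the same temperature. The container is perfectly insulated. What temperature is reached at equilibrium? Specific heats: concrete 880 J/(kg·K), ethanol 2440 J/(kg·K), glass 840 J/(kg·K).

With ΣQ=0 the equilibrium temperature is the m·c-weighted mean:
T_f = (334.4×234 + 1146.8×10.1 + 254.52×10.1) / (334.4 + 1146.8 + 254.52)
    = 92403 / 1735.7 ≈ 53.24 °C

T_f ≈ 53.2 °C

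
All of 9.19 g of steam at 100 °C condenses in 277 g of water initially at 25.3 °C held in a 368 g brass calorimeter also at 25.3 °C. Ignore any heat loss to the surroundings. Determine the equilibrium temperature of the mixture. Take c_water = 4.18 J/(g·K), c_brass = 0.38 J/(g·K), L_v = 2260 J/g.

T_f ≈ 43.0 °C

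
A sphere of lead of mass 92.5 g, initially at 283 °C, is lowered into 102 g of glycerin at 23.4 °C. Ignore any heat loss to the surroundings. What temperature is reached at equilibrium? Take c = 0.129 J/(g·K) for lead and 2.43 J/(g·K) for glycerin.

T_f ≈ 35.3 °C

Heat gained plus heat lost sum to zero:
92.5×0.129×(T − 283) + 102×2.43×(T − 23.4) = 0
11.93(T − 283) + 247.86(T − 23.4) = 0
259.79 T = 9176.8
T = 9176.8 / 259.79 = 35.3 °C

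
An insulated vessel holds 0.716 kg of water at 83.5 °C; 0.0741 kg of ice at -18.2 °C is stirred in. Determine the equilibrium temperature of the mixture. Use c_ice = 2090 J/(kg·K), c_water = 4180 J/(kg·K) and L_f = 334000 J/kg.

T_f ≈ 67.3 °C

Net heat exchanged in the isolated system is zero:
warm ice to 0 °C: 0.0741·2090·(0 − (-18.2)) = 2818.6
  fusion: m_ice L_f = 0.0741·334000 = 24749
  meltwater 0→T: 0.0741·4180·T = 309.74 T
  water cools: 0.716·4180·(T − 83.5) = 2992.9(T − 83.5)
3302.6 T = 249905 − 27568 = 222337
T ≈ 67.32 °C — above 0 °C, consistent with complete melting.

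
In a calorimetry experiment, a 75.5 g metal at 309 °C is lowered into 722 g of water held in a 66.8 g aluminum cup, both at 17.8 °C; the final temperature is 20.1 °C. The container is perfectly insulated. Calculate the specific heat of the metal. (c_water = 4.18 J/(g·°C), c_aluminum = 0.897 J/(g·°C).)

Setting the total heat transfer to zero:
75.5·c·(20.1 − 309) + 722·4.18·(20.1 − 17.8) + 66.8·0.897·(20.1 − 17.8) = 0
-21812 c = -7079.1
c = -7079.1/-21812 ≈ 0.3246 J/(g·°C)

c ≈ 0.325 J/(g·°C)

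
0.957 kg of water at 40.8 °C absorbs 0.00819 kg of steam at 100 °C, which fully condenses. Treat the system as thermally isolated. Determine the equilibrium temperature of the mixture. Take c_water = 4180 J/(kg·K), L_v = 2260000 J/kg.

T_f ≈ 45.9 °C

Let T be the final temperature. ΣQ_i = 0:
condense steam: −0.00819·2260000 = −18509
  condensed water 100 °C→T: 34.23(T − 100)
  water warms: 0.957·4180·(T − 40.8) = 4000.3(T − 40.8)
4034.5 T = 18509 + 3423.4 + 163211 = 185143
T ≈ 45.89 °C, under the boiling point, so the assumption holds.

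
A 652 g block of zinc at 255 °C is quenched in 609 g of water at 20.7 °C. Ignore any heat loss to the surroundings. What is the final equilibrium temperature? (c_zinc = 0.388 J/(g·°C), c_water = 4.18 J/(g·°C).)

T_f ≈ 41.9 °C

Setting the total heat transfer to zero:
652×0.388×(T − 255) + 609×4.18×(T − 20.7) = 0
(252.98 + 2545.6) T = 252.98×255 + 2545.6×20.7
T ≈ 41.88 °C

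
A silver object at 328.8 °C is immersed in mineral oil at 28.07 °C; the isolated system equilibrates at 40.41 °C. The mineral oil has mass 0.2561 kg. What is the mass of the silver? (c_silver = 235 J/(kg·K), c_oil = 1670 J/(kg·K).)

m ≈ 0.0779 kg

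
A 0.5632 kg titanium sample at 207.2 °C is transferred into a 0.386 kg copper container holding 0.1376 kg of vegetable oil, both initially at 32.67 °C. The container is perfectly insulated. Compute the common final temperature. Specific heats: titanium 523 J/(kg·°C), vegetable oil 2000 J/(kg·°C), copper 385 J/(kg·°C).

Energy conservation, ΣQ = 0:
0.5632×523×(T − 207.2) + 0.1376×2000×(T − 32.67) + 0.386×385×(T − 32.67) = 0
294.55(T − 207.2) + 275.2(T − 32.67) + 148.61(T − 32.67) = 0
718.36 T = 74877
T = 74877 / 718.36 = 104 °C

T_f ≈ 104.2 °C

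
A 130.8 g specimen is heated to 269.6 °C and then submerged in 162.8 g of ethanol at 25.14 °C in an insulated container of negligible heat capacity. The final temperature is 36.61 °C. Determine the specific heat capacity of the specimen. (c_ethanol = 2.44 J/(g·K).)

Heat lost by the specimen = heat gained by the ethanol:
130.8·c·(269.6 − 36.61) = 162.8·2.44·(36.61 − 25.14)
30475 c = 4556.3  ⇒  c ≈ 0.1495 J/(g·K)

c ≈ 0.15 J/(g·K)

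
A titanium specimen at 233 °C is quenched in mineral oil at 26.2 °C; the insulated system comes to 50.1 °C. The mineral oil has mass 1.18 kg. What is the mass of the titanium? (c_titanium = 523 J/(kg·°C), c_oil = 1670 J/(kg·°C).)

Heat lost by the titanium = heat gained by the oil:
m·523·(233 − 50.1) = 1.18·1670·(50.1 − 26.2)
95657 m = 47097  ⇒  m ≈ 0.4924 kg

m ≈ 0.492 kg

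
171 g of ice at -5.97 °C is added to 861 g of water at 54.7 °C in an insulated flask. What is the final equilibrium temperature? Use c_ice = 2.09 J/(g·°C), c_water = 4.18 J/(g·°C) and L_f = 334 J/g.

Let T be the final temperature. ΣQ_i = 0:
ice -5.97→0 °C: 171×2.09×5.97 = 2133.6; melt ice: 171×334 = 57114; warm the meltwater: 714.78 T; water: 3599(T − 54.7)
4313.8 T = 196864 − 59248 = 137617
T ≈ 31.90 °C — above 0 °C, consistent with complete melting.

T_f ≈ 31.9 °C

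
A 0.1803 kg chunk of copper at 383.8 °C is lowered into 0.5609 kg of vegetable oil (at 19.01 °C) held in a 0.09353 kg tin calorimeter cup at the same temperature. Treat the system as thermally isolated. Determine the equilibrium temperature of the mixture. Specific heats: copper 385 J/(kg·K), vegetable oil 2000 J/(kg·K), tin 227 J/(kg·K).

Net heat exchanged in the isolated system is zero:
0.1803*385*(T − 383.8) + 0.5609*2000*(T − 19.01) + 0.09353*227*(T − 19.01) = 0
(69.42 + 1121.8 + 21.23) T = 69.42*383.8 + 1121.8*19.01 + 21.23*19.01
T = 48371 / 1212.4 = 39.9 °C

T_f ≈ 39.9 °C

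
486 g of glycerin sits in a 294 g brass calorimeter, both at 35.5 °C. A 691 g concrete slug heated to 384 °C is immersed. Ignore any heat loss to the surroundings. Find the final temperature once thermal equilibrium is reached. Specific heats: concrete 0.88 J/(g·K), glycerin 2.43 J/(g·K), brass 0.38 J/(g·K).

Let T be the final temperature. ΣQ_i = 0:
691·0.88·(T − 384) + 486·2.43·(T − 35.5) + 294·0.38·(T − 35.5) = 0
608.08(T − 384) + 1181(T − 35.5) + 111.72(T − 35.5) = 0
1900.8 T = 279394
T = 279394 / 1900.8 = 147 °C

T_f ≈ 147.0 °C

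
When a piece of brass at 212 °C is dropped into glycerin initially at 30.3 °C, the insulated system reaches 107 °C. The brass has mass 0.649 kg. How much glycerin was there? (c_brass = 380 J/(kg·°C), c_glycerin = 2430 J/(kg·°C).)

Energy conservation, ΣQ = 0:
0.649×380×(107 − 212) + m×2430×(107 − 30.3) = 0
186381 m = 25895
m = 25895/186381 ≈ 0.1389 kg

m ≈ 0.139 kg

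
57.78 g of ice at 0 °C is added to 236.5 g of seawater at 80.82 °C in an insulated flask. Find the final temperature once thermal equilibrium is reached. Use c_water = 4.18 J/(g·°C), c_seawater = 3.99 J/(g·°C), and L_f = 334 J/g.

T_f ≈ 48.1 °C

Setting the total heat transfer to zero:
melt ice: 57.78×334 = 19299
  meltwater 0→T: 57.78×4.18×T = 241.52 T
  seawater cools: 236.5×3.99×(T − 80.82) = 943.64(T − 80.82)
1185.2 T = 76265 − 19299 = 56966
T ≈ 48.07 °C. Since T > 0 °C, the all-ice-melts assumption holds.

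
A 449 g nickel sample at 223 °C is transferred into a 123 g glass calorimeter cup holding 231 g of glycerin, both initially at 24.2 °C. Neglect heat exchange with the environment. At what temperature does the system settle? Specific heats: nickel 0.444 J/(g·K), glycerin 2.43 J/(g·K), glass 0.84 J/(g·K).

T_f ≈ 70.1 °C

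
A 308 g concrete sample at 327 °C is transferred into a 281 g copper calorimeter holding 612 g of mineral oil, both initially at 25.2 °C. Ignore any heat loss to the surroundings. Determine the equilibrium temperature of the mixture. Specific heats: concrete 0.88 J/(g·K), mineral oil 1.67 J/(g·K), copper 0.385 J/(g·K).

Conservation of energy gives ΣQ = 0:
308×0.88×(T − 327) + 612×1.67×(T − 25.2) + 281×0.385×(T − 25.2) = 0
1401.3 T = 117112
T ≈ 83.58 °C

T_f ≈ 83.6 °C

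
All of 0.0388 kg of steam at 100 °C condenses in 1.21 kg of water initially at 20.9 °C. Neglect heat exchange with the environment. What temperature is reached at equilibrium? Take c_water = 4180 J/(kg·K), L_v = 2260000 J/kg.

T_f ≈ 40.2 °C

Energy balance with sensible and latent terms:
latent heat released on condensation: 0.0388·2260000 = 87688
  condensed water 100 °C→T: 162.18(T − 100)
  original water: 5057.8(T − 20.9)
5220 T = 87688 + 16218 + 105708 = 209614
T ≈ 40.16 °C — below 100 °C, confirming all the steam condensed.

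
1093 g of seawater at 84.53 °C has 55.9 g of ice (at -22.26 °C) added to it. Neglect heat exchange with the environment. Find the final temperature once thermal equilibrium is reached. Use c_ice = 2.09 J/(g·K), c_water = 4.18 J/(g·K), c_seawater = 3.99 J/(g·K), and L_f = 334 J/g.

T_f ≈ 75.6 °C

Let T be the final temperature. ΣQ_i = 0:
warm ice to 0 °C: 55.9·2.09·(0 − (-22.26)) = 2600.7
  fusion: m_ice L_f = 55.9·334 = 18671
  warm the meltwater: 233.66 T
  seawater: 4361.1(T − 84.53)
4594.7 T = 368641 − 21271 = 347370
T ≈ 75.60 °C — above 0 °C, consistent with complete melting.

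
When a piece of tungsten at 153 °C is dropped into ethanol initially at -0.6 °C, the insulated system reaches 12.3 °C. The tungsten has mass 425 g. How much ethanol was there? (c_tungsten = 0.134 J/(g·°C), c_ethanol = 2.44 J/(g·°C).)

m ≈ 255 g

Setting the total heat transfer to zero:
425·0.134·(12.3 − 153) + m·2.44·(12.3 − (-0.6)) = 0
31.48 m = 8012.9
m = 8012.9/31.48 ≈ 254.6 g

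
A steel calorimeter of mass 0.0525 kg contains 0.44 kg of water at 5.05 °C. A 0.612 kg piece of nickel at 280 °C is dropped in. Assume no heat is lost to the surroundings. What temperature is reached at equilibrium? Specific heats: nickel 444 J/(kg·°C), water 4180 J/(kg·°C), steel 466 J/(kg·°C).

Net heat exchanged in the isolated system is zero:
0.612×444×(T − 280) + 0.44×4180×(T − 5.05) + 0.0525×466×(T − 5.05) = 0
271.73(T − 280) + 1839.2(T − 5.05) + 24.46(T − 5.05) = 0
2135.4 T = 85495
T ≈ 40.04 °C

T_f ≈ 40.0 °C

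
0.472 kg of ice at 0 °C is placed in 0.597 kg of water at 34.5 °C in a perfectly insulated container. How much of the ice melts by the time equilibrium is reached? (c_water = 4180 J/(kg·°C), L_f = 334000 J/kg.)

Cooling the water to 0 °C releases 0.597·4180·34.5 = 86093 J.
Fully melting the ice requires m_ice L_f = 0.472·334000 = 157648 J.
Since 86093 < 157648 J, not all the ice melts; equilibrium is at 0 °C.
Mass melted = 86093/334000 ≈ 0.2578 kg.

m_melted ≈ 0.258 kg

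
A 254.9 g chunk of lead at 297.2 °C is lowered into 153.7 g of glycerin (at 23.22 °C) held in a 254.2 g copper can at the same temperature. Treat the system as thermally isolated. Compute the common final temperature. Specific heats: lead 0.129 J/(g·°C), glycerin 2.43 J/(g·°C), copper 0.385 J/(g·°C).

T_f ≈ 41.1 °C

Heat gained plus heat lost sum to zero:
254.9*0.129*(T − 297.2) + 153.7*2.43*(T − 23.22) + 254.2*0.385*(T − 23.22) = 0
32.88(T − 297.2) + 373.49(T − 23.22) + 97.87(T − 23.22) = 0
504.24 T = 20717
T ≈ 41.09 °C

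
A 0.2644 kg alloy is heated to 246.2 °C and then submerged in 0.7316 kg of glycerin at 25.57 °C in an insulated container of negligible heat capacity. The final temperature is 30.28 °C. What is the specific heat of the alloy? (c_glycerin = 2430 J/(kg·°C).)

c ≈ 147 J/(kg·°C)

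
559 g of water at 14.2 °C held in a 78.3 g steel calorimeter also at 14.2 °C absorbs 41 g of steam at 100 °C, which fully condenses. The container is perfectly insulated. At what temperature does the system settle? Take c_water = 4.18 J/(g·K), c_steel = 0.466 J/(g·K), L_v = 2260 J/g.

Net heat exchanged in the isolated system is zero:
steam→water at 100 °C releases m L_v = 41·2260 = 92660
  condensed water 100 °C→T: 171.38(T − 100)
  original water: 2336.6(T − 14.2)
  cup: 36.49(T − 14.2)
2544.5 T = 92660 + 17138 + 33698 = 143496
T ≈ 56.39 °C — below 100 °C, confirming all the steam condensed.

T_f ≈ 56.4 °C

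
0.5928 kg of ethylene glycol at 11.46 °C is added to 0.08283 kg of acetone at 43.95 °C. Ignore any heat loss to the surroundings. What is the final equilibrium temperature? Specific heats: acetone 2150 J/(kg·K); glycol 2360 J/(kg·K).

T_f ≈ 15.1 °C

T_f = Σ m_i c_i T_i / Σ m_i c_i:
T_f = (178.08·43.95 + 1399·11.46) / (178.08 + 1399)
    = 23859 / 1577.1 ≈ 15.13 °C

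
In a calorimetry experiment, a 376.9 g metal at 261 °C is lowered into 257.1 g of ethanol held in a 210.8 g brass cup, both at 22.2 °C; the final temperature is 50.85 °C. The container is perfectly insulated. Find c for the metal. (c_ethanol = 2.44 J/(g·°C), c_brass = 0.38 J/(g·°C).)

c ≈ 0.256 J/(g·°C)

Taking heat into each body as positive, Σ m c ΔT = 0:
376.9×c×(50.85 − 261) + 257.1×2.44×(50.85 − 22.2) + 210.8×0.38×(50.85 − 22.2) = 0
-79206 c = -20268
c = -20268/-79206 ≈ 0.2559 J/(g·°C)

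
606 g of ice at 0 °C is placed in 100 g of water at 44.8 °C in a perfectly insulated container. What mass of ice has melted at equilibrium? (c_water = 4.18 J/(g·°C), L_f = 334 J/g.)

m_melted ≈ 56.1 g

Water can give up m c ΔT = 100×4.18×44.8 = 18726 J before reaching 0 °C.
To melt every bit of ice: 606×334 = 202404 J.
That's not enough to melt it all — equilibrium is at 0 °C with ice remaining.
m_melted×334 = 18726  ⇒  m_melted ≈ 56.07 g.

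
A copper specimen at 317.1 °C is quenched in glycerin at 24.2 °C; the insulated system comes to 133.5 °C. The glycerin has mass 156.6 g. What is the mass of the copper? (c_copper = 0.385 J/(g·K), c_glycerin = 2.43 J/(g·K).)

m ≈ 588 g

Heat gained plus heat lost sum to zero:
m·0.385·(133.5 − 317.1) + 156.6·2.43·(133.5 − 24.2) = 0
-70.69 m = -41593
m = -41593/-70.69 ≈ 588.4 g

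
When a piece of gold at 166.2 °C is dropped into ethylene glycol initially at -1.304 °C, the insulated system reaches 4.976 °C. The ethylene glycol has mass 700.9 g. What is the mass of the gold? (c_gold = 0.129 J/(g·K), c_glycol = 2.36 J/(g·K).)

m ≈ 499 g

|Q_gold| = |Q_glycol|:
m·0.129·(166.2 − 4.976) = 700.9·2.36·(4.976 − (-1.304))
20.8 m = 10388  ⇒  m ≈ 499.5 g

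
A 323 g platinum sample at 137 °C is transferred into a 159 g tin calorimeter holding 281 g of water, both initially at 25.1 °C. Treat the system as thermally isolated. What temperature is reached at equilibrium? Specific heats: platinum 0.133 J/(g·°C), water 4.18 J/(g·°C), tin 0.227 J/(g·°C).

Conservation of energy gives ΣQ = 0:
323*0.133*(T − 137) + 281*4.18*(T − 25.1) + 159*0.227*(T − 25.1) = 0
42.96(T − 137) + 1174.6(T − 25.1) + 36.09(T − 25.1) = 0
(42.96 + 1174.6 + 36.09) T = 42.96*137 + 1174.6*25.1 + 36.09*25.1
T ≈ 28.93 °C

T_f ≈ 28.9 °C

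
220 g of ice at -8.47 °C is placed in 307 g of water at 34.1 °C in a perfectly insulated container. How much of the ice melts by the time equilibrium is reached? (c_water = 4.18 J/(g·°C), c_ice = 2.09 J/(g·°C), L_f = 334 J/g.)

m_melted ≈ 119 g

Cooling the water to 0 °C releases 307×4.18×34.1 = 43759 J.
Warming the ice to 0 °C takes 220×2.09×8.47 = 3894.5 J, leaving 39865 J for melting.
To melt every bit of ice: 220×334 = 73480 J.
That's not enough to melt it all — equilibrium is at 0 °C with ice remaining.
Mass melted = 39865/334 ≈ 119.4 g.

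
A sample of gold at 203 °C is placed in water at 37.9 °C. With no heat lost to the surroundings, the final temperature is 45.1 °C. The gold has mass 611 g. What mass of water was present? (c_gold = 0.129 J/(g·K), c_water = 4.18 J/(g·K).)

m ≈ 414 g

Heat lost by the gold = heat gained by the water:
611×0.129×(203 − 45.1) = m×4.18×(45.1 − 37.9)
30.1 m = 12446  ⇒  m ≈ 413.5 g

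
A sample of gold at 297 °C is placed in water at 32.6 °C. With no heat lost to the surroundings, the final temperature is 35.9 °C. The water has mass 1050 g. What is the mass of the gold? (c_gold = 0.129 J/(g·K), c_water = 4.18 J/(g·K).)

m ≈ 430 g

|Q_gold| = |Q_water|:
m×0.129×(297 − 35.9) = 1050×4.18×(35.9 − 32.6)
33.68 m = 14484  ⇒  m ≈ 430 g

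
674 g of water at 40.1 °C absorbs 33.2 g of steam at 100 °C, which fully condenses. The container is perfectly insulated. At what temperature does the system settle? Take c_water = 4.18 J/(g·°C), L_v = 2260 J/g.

T_f ≈ 68.3 °C

Let T be the final temperature. ΣQ_i = 0:
steam→water at 100 °C releases m L_v = 33.2×2260 = 75032
  condensed water 100 °C→T: 138.78(T − 100)
  original water: 2817.3(T − 40.1)
2956.1 T = 75032 + 13878 + 112975 = 201884
T ≈ 68.29 °C — below 100 °C, confirming all the steam condensed.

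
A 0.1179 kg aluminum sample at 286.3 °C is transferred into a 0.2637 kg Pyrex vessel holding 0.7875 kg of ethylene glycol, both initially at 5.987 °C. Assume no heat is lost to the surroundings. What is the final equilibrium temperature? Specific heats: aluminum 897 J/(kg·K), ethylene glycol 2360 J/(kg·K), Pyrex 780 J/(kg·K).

T_f ≈ 19.6 °C

Conservation of energy gives ΣQ = 0:
0.1179×897×(T − 286.3) + 0.7875×2360×(T − 5.987) + 0.2637×780×(T − 5.987) = 0
105.76(T − 286.3) + 1858.5(T − 5.987) + 205.69(T − 5.987) = 0
(105.76 + 1858.5 + 205.69) T = 105.76×286.3 + 1858.5×5.987 + 205.69×5.987
T = 42636/2169.9 ≈ 19.65 °C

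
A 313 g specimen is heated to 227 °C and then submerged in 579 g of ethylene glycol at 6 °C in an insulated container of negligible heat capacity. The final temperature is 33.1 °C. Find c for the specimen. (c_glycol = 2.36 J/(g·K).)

c ≈ 0.61 J/(g·K)

Heat lost by the specimen = heat gained by the glycol:
313×c×(227 − 33.1) = 579×2.36×(33.1 − 6)
60691 c = 37031  ⇒  c ≈ 0.6102 J/(g·K)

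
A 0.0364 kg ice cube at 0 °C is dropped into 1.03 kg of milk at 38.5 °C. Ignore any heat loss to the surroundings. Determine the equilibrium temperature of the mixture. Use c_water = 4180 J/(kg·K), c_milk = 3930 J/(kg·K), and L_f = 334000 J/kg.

Let T be the final temperature. ΣQ_i = 0:
latent heat to melt: 0.0364×334000 = 12158
  warm the meltwater: 152.15 T
  milk: 4047.9(T − 38.5)
4200.1 T = 155844 − 12158 = 143687
T ≈ 34.21 °C (positive, so assuming full melt was valid).

T_f ≈ 34.2 °C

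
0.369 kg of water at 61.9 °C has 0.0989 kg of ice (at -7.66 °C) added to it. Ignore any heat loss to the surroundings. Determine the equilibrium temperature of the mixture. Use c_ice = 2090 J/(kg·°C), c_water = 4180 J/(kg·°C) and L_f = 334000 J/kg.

T_f ≈ 31.1 °C

Conservation of energy gives ΣQ = 0:
warm ice to 0 °C: 0.0989×2090×(0 − (-7.66)) = 1583.3; latent heat to melt: 0.0989×334000 = 33033; meltwater 0→T: 0.0989×4180×T = 413.4 T; water: 1542.4(T − 61.9)
1955.8 T = 95476 − 34616 = 60860
T ≈ 31.12 °C (positive, so assuming full melt was valid).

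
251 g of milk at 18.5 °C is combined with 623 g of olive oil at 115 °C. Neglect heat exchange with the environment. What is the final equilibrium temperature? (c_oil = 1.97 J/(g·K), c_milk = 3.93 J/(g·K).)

Taking heat into each body as positive, Σ m c ΔT = 0:
623*1.97*(T − 115) + 251*3.93*(T − 18.5) = 0
1227.3(T − 115) + 986.43(T − 18.5) = 0
2213.7 T = 159390
T ≈ 72.00 °C

T_f ≈ 72.0 °C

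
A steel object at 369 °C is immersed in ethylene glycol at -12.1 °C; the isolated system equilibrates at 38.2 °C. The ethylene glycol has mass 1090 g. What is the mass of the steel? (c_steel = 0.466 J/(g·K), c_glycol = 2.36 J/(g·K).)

Conservation of energy gives ΣQ = 0:
m×0.466×(38.2 − 369) + 1090×2.36×(38.2 − (-12.1)) = 0
-154.15 m = -129392
m = -129392/-154.15 ≈ 839.4 g

m ≈ 839 g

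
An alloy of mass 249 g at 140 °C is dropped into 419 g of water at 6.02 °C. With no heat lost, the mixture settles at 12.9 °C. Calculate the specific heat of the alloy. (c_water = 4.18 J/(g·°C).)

c ≈ 0.381 J/(g·°C)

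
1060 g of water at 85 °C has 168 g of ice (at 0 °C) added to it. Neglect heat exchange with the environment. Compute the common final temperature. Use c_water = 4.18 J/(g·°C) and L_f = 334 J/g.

T_f ≈ 62.4 °C

Heat gained plus heat lost sum to zero:
fusion: m_ice L_f = 168×334 = 56112; meltwater 0→T: 168×4.18×T = 702.24 T; water cools: 1060×4.18×(T − 85) = 4430.8(T − 85)
5133 T = 376618 − 56112 = 320506
T ≈ 62.44 °C — above 0 °C, consistent with complete melting.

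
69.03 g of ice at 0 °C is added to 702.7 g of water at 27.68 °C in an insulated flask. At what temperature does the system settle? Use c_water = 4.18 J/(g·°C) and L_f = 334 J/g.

T_f ≈ 18.1 °C

Conservation of energy gives ΣQ = 0:
melt ice: 69.03×334 = 23056; warm the meltwater: 288.55 T; water: 2937.3(T − 27.68)
3225.8 T = 81304 − 23056 = 58248
T ≈ 18.06 °C. Since T > 0 °C, the all-ice-melts assumption holds.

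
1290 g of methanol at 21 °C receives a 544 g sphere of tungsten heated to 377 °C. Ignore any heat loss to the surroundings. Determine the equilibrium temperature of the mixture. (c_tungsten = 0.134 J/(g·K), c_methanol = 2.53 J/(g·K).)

|Q_tungsten| = |Q_methanol|:
544·0.134·(377 − T) = 1290·2.53·(T − 21)
72.9(377 − T) = 3263.7(T − 21)
3336.6 T = 96019  ⇒  T ≈ 28.78 °C

T_f ≈ 28.8 °C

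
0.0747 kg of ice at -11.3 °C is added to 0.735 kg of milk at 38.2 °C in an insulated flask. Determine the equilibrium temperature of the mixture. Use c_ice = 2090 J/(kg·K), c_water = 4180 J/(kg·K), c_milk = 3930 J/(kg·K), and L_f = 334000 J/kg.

Let T be the final temperature. ΣQ_i = 0:
ice -11.3→0 °C: 0.0747×2090×11.3 = 1764.2; melt ice: 0.0747×334000 = 24950; warm the meltwater: 312.25 T; milk: 2888.5(T − 38.2)
3200.8 T = 110343 − 26714 = 83629
T ≈ 26.13 °C. Since T > 0 °C, the all-ice-melts assumption holds.

T_f ≈ 26.1 °C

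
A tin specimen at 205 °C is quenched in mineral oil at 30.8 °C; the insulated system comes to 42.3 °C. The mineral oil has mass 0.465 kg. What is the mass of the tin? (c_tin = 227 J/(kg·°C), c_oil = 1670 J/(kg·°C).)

m ≈ 0.242 kg

|Q_tin| = |Q_oil|:
m·227·(205 − 42.3) = 0.465·1670·(42.3 − 30.8)
36933 m = 8930.3  ⇒  m ≈ 0.2418 kg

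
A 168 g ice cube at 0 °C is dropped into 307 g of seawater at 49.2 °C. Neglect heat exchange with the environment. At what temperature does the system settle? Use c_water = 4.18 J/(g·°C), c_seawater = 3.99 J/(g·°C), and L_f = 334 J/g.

T_f ≈ 2.2 °C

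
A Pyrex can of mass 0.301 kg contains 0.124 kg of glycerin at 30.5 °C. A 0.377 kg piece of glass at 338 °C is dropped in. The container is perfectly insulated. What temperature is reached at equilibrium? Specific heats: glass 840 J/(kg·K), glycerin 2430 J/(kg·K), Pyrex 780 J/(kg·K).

T_f is the heat-capacity-weighted average of the initial temperatures:
T_f = (316.68*338 + 301.32*30.5 + 234.78*30.5) / (316.68 + 301.32 + 234.78)
    = 123389 / 852.78 ≈ 144.69 °C

T_f ≈ 144.7 °C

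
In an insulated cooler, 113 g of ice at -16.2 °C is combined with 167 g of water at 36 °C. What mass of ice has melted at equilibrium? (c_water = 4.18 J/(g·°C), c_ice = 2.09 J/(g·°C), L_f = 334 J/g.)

m_melted ≈ 63.8 g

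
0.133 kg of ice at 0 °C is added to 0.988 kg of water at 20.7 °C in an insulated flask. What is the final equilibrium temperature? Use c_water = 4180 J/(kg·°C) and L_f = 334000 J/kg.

T_f ≈ 8.8 °C

Net heat exchanged in the isolated system is zero:
fusion: m_ice L_f = 0.133·334000 = 44422; meltwater 0→T: 0.133·4180·T = 555.94 T; water cools: 0.988·4180·(T − 20.7) = 4129.8(T − 20.7)
4685.8 T = 85488 − 44422 = 41066
T ≈ 8.76 °C. Since T > 0 °C, the all-ice-melts assumption holds.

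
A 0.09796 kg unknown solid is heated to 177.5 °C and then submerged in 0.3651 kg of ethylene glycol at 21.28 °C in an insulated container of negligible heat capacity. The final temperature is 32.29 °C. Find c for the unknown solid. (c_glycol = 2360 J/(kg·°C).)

c ≈ 667 J/(kg·°C)

m_s c (T_s − T_f) = m_glycol c_glycol (T_f − T_0):
0.09796·c·(177.5 − 32.29) = 0.3651·2360·(32.29 − 21.28)
14.22 c = 9486.6  ⇒  c ≈ 666.9 J/(kg·°C)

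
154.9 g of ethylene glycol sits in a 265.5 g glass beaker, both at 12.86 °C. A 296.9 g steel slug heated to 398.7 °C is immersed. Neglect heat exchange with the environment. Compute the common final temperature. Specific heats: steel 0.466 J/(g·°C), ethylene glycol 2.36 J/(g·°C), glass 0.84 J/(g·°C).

Heat gained plus heat lost sum to zero:
296.9·0.466·(T − 398.7) + 154.9·2.36·(T − 12.86) + 265.5·0.84·(T − 12.86) = 0
(138.36 + 365.56 + 223.02) T = 138.36·398.7 + 365.56·12.86 + 223.02·12.86
T = 62731/726.94 ≈ 86.30 °C

T_f ≈ 86.3 °C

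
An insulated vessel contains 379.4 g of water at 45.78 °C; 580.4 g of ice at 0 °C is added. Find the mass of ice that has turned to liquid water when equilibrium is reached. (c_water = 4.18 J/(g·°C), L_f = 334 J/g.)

m_melted ≈ 217 g

Heat available from the water dropping to 0 °C: 379.4·4.18·45.78 = 72602 J.
Fully melting the ice requires m_ice L_f = 580.4·334 = 193854 J.
Since 72602 < 193854 J, not all the ice melts; equilibrium is at 0 °C.
m_melted·334 = 72602  ⇒  m_melted ≈ 217.4 g.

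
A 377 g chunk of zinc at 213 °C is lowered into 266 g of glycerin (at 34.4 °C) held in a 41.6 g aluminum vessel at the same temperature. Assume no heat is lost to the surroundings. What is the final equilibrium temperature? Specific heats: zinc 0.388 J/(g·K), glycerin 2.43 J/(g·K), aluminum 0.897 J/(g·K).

With ΣQ=0 the equilibrium temperature is the m·c-weighted mean:
T_f = (146.28*213 + 646.38*34.4 + 37.32*34.4) / (146.28 + 646.38 + 37.32)
    = 54676 / 829.97 ≈ 65.88 °C

T_f ≈ 65.9 °C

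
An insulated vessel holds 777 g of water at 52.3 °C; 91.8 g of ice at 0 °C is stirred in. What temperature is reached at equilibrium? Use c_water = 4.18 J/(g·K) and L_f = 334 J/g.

T_f ≈ 38.3 °C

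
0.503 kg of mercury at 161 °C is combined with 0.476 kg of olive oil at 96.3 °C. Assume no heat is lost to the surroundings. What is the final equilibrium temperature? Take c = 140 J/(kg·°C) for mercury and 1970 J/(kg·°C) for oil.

T_f ≈ 100.8 °C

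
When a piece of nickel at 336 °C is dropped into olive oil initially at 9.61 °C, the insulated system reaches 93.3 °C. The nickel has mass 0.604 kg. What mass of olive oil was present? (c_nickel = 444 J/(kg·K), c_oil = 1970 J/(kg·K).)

Let T be the final temperature. ΣQ_i = 0:
0.604·444·(93.3 − 336) + m·1970·(93.3 − 9.61) = 0
164869 m = 65086
m = 65086/164869 ≈ 0.3948 kg

m ≈ 0.395 kg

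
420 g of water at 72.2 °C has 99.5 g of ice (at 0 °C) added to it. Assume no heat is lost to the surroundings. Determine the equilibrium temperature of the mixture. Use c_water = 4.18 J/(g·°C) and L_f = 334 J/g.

T_f ≈ 43.1 °C

Let T be the final temperature. ΣQ_i = 0:
latent heat to melt: 99.5×334 = 33233; meltwater 0→T: 99.5×4.18×T = 415.91 T; water: 1755.6(T − 72.2)
2171.5 T = 126754 − 33233 = 93521
T ≈ 43.07 °C (positive, so assuming full melt was valid).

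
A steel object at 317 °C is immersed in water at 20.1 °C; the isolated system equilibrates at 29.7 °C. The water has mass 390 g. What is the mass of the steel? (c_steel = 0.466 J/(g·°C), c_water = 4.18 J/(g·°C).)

Net heat exchanged in the isolated system is zero:
m×0.466×(29.7 − 317) + 390×4.18×(29.7 − 20.1) = 0
-133.88 m = -15650
m = -15650/-133.88 ≈ 116.9 g

m ≈ 117 g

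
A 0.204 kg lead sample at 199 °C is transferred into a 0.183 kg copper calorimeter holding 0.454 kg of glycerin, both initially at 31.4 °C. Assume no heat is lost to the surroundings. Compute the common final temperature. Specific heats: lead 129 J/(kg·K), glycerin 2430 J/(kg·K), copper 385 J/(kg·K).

Taking heat into each body as positive, Σ m c ΔT = 0:
0.204·129·(T − 199) + 0.454·2430·(T − 31.4) + 0.183·385·(T − 31.4) = 0
26.32(T − 199) + 1103.2(T − 31.4) + 70.45(T − 31.4) = 0
(26.32 + 1103.2 + 70.45) T = 26.32·199 + 1103.2·31.4 + 70.45·31.4
T = 42090 / 1200 = 35.1 °C

T_f ≈ 35.1 °C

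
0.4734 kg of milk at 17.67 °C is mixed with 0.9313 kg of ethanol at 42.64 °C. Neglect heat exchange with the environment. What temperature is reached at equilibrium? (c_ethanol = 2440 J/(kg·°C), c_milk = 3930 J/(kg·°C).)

|Q_ethanol| = |Q_milk|:
0.9313*2440*(42.64 − T) = 0.4734*3930*(T − 17.67)
2272.4(42.64 − T) = 1860.5(T − 17.67)
4132.8 T = 129768  ⇒  T ≈ 31.40 °C

T_f ≈ 31.4 °C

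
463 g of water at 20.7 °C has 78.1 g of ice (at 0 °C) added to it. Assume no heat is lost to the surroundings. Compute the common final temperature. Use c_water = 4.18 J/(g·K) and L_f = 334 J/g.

Conservation of energy gives ΣQ = 0:
fusion: m_ice L_f = 78.1·334 = 26085; warm the meltwater: 326.46 T; water cools: 463·4.18·(T − 20.7) = 1935.3(T − 20.7)
2261.8 T = 40062 − 26085 = 13976
T ≈ 6.18 °C (positive, so assuming full melt was valid).

T_f ≈ 6.2 °C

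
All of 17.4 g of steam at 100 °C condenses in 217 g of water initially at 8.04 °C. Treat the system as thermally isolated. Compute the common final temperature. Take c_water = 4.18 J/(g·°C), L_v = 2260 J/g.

Heat gained plus heat lost sum to zero:
condense steam: −17.4·2260 = −39324
  condensate cools 100→T: 17.4·4.18·(T − 100) = 72.73(T − 100)
  water warms: 217·4.18·(T − 8.04) = 907.06(T − 8.04)
979.79 T = 39324 + 7273.2 + 7292.8 = 53890
T ≈ 55.00 °C — below 100 °C, confirming all the steam condensed.

T_f ≈ 55.0 °C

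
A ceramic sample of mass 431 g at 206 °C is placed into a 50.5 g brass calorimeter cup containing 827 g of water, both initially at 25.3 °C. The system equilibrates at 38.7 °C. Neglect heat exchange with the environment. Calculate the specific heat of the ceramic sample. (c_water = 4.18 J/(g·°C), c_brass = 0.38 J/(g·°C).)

c ≈ 0.646 J/(g·°C)

Taking heat into each body as positive, Σ m c ΔT = 0:
431×c×(38.7 − 206) + 827×4.18×(38.7 − 25.3) + 50.5×0.38×(38.7 − 25.3) = 0
-72106 c = -46579
c = -46579/-72106 ≈ 0.646 J/(g·°C)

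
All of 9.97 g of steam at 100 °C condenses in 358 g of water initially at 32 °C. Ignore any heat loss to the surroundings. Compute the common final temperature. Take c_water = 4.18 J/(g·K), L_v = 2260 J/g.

T_f ≈ 48.5 °C

Energy balance with sensible and latent terms:
steam→water at 100 °C releases m L_v = 9.97×2260 = 22532; condensate cools 100→T: 9.97×4.18×(T − 100) = 41.67(T − 100); water warms: 358×4.18×(T − 32) = 1496.4(T − 32)
1538.1 T = 22532 + 4167.5 + 47886 = 74586
T ≈ 48.49 °C — below 100 °C, confirming all the steam condensed.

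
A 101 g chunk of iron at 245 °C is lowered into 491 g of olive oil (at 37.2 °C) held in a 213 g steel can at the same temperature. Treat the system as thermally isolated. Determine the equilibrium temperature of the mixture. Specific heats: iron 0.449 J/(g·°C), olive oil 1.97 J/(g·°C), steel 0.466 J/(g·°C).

Net heat exchanged in the isolated system is zero:
101·0.449·(T − 245) + 491·1.97·(T − 37.2) + 213·0.466·(T − 37.2) = 0
45.35(T − 245) + 967.27(T − 37.2) + 99.26(T − 37.2) = 0
1111.9 T = 50785
T = 50785 / 1111.9 = 45.7 °C

T_f ≈ 45.7 °C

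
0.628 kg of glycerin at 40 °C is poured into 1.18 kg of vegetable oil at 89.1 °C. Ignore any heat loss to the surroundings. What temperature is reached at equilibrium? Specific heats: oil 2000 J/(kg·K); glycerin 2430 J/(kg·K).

Set heat shed by the hot body equal to heat absorbed by the cold body:
1.18*2000*(89.1 − T) = 0.628*2430*(T − 40)
2360(89.1 − T) = 1526(T − 40)
3886 T = 271318  ⇒  T ≈ 69.82 °C

T_f ≈ 69.8 °C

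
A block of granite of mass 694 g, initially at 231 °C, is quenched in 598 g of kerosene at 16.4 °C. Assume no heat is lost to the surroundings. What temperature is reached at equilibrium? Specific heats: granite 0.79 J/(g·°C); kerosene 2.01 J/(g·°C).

T_f ≈ 83.6 °C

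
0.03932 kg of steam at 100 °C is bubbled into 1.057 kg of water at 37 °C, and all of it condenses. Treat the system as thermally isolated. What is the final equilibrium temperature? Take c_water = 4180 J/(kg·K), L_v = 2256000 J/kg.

Sum of m c ΔT and latent-heat terms is zero:
condense steam: −0.03932×2256000 = −88706; condensed water 100 °C→T: 164.36(T − 100); original water: 4418.3(T − 37)
4582.6 T = 88706 + 16436 + 163476 = 268617
T ≈ 58.62 °C, under the boiling point, so the assumption holds.

T_f ≈ 58.6 °C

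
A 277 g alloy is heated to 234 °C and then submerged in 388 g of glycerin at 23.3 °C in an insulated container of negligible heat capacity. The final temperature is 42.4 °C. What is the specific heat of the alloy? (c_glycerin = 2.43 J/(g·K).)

Heat lost by the alloy = heat gained by the glycerin:
277×c×(234 − 42.4) = 388×2.43×(42.4 − 23.3)
53073 c = 18008  ⇒  c ≈ 0.3393 J/(g·K)

c ≈ 0.339 J/(g·K)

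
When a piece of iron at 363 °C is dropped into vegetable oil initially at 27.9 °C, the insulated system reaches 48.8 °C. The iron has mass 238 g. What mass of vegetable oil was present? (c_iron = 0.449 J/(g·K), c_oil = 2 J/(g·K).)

m ≈ 803 g

Heat lost by the iron = heat gained by the oil:
238·0.449·(363 − 48.8) = m·2·(48.8 − 27.9)
41.8 m = 33576  ⇒  m ≈ 803.3 g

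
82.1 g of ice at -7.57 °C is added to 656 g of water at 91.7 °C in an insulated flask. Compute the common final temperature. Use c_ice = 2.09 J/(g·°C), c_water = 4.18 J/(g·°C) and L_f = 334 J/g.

Net heat exchanged in the isolated system is zero:
warm ice to 0 °C: 82.1×2.09×(0 − (-7.57)) = 1298.9; fusion: m_ice L_f = 82.1×334 = 27421; meltwater 0→T: 82.1×4.18×T = 343.18 T; water cools: 656×4.18×(T − 91.7) = 2742.1(T − 91.7)
3085.3 T = 251449 − 28720 = 222728
T ≈ 72.19 °C (positive, so assuming full melt was valid).

T_f ≈ 72.2 °C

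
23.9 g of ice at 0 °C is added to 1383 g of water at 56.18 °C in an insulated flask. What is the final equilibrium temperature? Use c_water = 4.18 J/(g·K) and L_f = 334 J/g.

Net heat exchanged in the isolated system is zero:
latent heat to melt: 23.9×334 = 7982.6; meltwater 0→T: 23.9×4.18×T = 99.9 T; water: 5780.9(T − 56.18)
5880.8 T = 324773 − 7982.6 = 316791
T ≈ 53.87 °C — above 0 °C, consistent with complete melting.

T_f ≈ 53.9 °C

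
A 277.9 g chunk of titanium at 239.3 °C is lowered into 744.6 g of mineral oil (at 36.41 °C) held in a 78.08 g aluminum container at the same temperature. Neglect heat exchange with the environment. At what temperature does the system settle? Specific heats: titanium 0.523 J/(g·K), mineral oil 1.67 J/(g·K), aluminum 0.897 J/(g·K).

Heat gained plus heat lost sum to zero:
277.9·0.523·(T − 239.3) + 744.6·1.67·(T − 36.41) + 78.08·0.897·(T − 36.41) = 0
145.34(T − 239.3) + 1243.5(T − 36.41) + 70.04(T − 36.41) = 0
(145.34 + 1243.5 + 70.04) T = 145.34·239.3 + 1243.5·36.41 + 70.04·36.41
T ≈ 56.62 °C

T_f ≈ 56.6 °C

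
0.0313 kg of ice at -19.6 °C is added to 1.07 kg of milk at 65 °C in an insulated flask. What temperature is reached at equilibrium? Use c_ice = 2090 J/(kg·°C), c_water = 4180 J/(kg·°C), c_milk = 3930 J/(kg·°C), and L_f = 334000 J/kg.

T_f ≈ 60.3 °C

Setting the total heat transfer to zero:
warm ice to 0 °C: 0.0313·2090·(0 − (-19.6)) = 1282.2
  latent heat to melt: 0.0313·334000 = 10454
  meltwater 0→T: 0.0313·4180·T = 130.83 T
  milk cools: 1.07·3930·(T − 65) = 4205.1(T − 65)
4335.9 T = 273332 − 11736 = 261595
T ≈ 60.33 °C. Since T > 0 °C, the all-ice-melts assumption holds.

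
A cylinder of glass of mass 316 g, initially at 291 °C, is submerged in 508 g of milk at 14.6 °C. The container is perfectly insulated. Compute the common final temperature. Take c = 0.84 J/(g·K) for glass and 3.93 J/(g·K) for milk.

|Q_glass| = |Q_milk|:
316*0.84*(291 − T) = 508*3.93*(T − 14.6)
265.44(291 − T) = 1996.4(T − 14.6)
2261.9 T = 106391  ⇒  T ≈ 47.04 °C

T_f ≈ 47.0 °C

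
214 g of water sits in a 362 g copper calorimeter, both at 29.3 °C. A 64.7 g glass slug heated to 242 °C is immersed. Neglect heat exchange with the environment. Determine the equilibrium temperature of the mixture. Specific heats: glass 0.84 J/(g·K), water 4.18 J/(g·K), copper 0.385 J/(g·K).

Let T be the final temperature. ΣQ_i = 0:
64.7·0.84·(T − 242) + 214·4.18·(T − 29.3) + 362·0.385·(T − 29.3) = 0
(54.35 + 894.52 + 139.37) T = 54.35·242 + 894.52·29.3 + 139.37·29.3
T = 43445/1088.2 ≈ 39.92 °C

T_f ≈ 39.9 °C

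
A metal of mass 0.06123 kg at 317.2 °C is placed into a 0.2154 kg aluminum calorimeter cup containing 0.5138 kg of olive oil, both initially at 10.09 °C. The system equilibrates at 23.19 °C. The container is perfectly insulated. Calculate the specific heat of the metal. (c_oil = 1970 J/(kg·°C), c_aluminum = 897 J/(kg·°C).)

c ≈ 877 J/(kg·°C)

Taking heat into each body as positive, Σ m c ΔT = 0:
0.06123×c×(23.19 − 317.2) + 0.5138×1970×(23.19 − 10.09) + 0.2154×897×(23.19 − 10.09) = 0
-18 c = -15791
c = -15791/-18 ≈ 877.2 J/(kg·°C)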